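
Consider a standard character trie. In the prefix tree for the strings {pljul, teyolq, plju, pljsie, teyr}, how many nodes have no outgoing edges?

A leaf is a node with no children — equivalently, the end of a word that is not a proper prefix of any other stored word.
Those words: "pljsie", "pljul", "teyolq", "teyr"
Leaf count: 4

4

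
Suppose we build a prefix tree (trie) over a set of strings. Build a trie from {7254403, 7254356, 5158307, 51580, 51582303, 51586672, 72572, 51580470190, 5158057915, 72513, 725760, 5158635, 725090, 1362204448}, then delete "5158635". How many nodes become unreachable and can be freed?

2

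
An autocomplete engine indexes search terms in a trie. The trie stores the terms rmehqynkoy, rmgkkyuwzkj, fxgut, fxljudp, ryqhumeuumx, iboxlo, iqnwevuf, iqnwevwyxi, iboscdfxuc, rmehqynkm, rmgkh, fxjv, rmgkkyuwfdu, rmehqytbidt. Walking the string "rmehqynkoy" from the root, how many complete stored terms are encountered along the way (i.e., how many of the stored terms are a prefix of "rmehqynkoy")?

1

Walk "rmehqynkoy" from the root; an end-of-word marker is hit whenever a stored word is a prefix of "rmehqynkoy".
Prefixes of the query that are stored words: "rmehqynkoy"
Count: 1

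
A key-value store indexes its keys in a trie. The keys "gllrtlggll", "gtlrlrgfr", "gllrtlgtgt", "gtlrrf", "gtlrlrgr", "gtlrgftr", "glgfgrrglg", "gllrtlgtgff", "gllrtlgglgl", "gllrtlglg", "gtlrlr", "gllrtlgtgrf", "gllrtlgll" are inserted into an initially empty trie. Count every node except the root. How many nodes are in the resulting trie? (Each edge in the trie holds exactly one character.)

45

For each word, the new-node count is its length minus the longest prefix already in the trie:
  "gllrtlggll" → 10 new (g, l, l, r, t, l, g, g, l, l)
  "gtlrlrgfr" → prefix "g" already present; 8 new (t, l, r, l, r, g, f, r)
  "gllrtlgtgt" → prefix "gllrtlg" already present; 3 new (t, g, t)
  "gtlrrf" → prefix "gtlr" already present; 2 new (r, f)
  "gtlrlrgr" → prefix "gtlrlrg" already present; 1 new (r)
  "gtlrgftr" → prefix "gtlr" already present; 4 new (g, f, t, r)
  "glgfgrrglg" → prefix "gl" already present; 8 new (g, f, g, r, r, g, l, g)
  "gllrtlgtgff" → prefix "gllrtlgtg" already present; 2 new (f, f)
  "gllrtlgglgl" → prefix "gllrtlggl" already present; 2 new (g, l)
  "gllrtlglg" → prefix "gllrtlg" already present; 2 new (l, g)
  "gtlrlr" → prefix "gtlrlr" already present; 0 new (none)
  "gllrtlgtgrf" → prefix "gllrtlgtg" already present; 2 new (r, f)
  "gllrtlgll" → prefix "gllrtlgl" already present; 1 new (l)
Total nodes = 10 + 8 + 3 + 2 + 1 + 4 + 8 + 2 + 2 + 2 + 0 + 2 + 1 = 45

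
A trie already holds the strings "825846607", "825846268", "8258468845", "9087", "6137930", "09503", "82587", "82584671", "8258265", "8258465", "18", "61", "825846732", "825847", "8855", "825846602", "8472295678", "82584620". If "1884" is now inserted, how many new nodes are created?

2

The longest prefix of "1884" already in the trie is "18" (length 2).
So 4 − 2 = 2 new nodes.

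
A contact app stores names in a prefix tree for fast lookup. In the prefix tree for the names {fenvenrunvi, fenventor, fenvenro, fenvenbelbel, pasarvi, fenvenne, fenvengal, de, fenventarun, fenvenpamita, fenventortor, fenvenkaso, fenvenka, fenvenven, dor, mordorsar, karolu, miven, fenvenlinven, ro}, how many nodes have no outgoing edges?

Leaves are exactly the stored words that no other stored word extends.
Those words: "de", "dor", "fenvenbelbel", "fenvengal", "fenvenkaso", "fenvenlinven", "fenvenne", "fenvenpamita", "fenvenro", "fenvenrunvi", "fenventarun", "fenventortor", "fenvenven", "karolu", "miven", "mordorsar", "pasarvi", "ro"
Leaf count: 18

18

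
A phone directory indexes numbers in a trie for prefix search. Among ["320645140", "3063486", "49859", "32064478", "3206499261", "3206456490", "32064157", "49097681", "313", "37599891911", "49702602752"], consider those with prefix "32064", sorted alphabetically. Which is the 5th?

3206499261

Filter for "32064…" and sort: "32064157", "32064478", "320645140", "3206456490", "3206499261"
Position 5: 3206499261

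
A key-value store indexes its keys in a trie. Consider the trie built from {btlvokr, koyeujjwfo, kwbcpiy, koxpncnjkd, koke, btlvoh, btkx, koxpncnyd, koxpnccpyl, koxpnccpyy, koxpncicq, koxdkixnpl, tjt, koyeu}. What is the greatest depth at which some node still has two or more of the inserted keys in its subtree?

The deepest shared node is where two words last agree before diverging.
"koxpnccpyl" and "koxpnccpyy" agree on "koxpnccpy" (9 characters) before diverging; nothing deeper is shared.
Longest shared-prefix length: 9

9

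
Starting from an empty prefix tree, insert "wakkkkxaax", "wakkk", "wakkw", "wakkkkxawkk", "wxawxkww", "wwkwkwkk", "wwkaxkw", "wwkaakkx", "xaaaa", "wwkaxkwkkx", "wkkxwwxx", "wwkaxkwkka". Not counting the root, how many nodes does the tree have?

52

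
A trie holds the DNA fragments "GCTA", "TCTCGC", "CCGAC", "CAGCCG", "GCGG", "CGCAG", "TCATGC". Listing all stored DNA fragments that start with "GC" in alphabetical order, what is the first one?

GCGG

Words with prefix "GC", in lexicographic order: "GCGG", "GCTA"
Position 1: GCGG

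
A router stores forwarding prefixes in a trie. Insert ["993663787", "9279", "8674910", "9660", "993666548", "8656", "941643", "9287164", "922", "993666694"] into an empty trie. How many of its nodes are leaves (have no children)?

10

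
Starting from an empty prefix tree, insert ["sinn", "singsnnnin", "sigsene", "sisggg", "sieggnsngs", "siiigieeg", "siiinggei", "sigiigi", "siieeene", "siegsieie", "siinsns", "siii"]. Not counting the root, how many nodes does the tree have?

58

Insert word by word; a character creates a node only if that edge doesn't already exist:
  "sinn" → 4 new (s, i, n, n)
  "singsnnnin" → prefix "sin" already present; 7 new (g, s, n, n, n, i, n)
  "sigsene" → prefix "si" already present; 5 new (g, s, e, n, e)
  "sisggg" → prefix "si" already present; 4 new (s, g, g, g)
  "sieggnsngs" → prefix "si" already present; 8 new (e, g, g, n, s, n, g, s)
  "siiigieeg" → prefix "si" already present; 7 new (i, i, g, i, e, e, g)
  "siiinggei" → prefix "siii" already present; 5 new (n, g, g, e, i)
  "sigiigi" → prefix "sig" already present; 4 new (i, i, g, i)
  "siieeene" → prefix "sii" already present; 5 new (e, e, e, n, e)
  "siegsieie" → prefix "sieg" already present; 5 new (s, i, e, i, e)
  "siinsns" → prefix "sii" already present; 4 new (n, s, n, s)
  "siii" → prefix "siii" already present; 0 new (none)
Total nodes = 4 + 7 + 5 + 4 + 8 + 7 + 5 + 4 + 5 + 5 + 4 + 0 = 58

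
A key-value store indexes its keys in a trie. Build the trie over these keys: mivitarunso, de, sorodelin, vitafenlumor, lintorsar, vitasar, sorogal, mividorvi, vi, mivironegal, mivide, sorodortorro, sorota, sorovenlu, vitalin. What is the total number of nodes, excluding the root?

79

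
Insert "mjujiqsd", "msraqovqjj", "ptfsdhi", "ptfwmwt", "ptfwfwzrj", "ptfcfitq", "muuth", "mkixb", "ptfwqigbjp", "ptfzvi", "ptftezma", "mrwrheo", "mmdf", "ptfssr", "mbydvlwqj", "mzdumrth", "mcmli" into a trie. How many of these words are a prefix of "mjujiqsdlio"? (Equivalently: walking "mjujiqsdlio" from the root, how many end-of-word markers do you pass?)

1

Traverse "mjujiqsdlio" character by character; count nodes along the way that are marked as word ends.
Prefixes of the query that are stored words: "mjujiqsd"
Count: 1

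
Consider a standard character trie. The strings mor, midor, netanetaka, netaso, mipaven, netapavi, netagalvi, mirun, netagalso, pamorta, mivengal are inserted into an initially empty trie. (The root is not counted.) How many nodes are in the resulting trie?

51

Count nodes per top-level branch (shared prefixes stored once):
  'm'-branch (midor, mipaven, mirun, mivengal, mor): 21 nodes
  'n'-branch (netagalso, netagalvi, netanetaka, netapavi, netaso): 23 nodes
  'p'-branch (pamorta): 7 nodes
Sum: 51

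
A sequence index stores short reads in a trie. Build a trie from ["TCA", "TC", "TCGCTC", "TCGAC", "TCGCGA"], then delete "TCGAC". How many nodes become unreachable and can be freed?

Walk "TCGAC" from the leaf back toward the root, removing each node that no remaining word uses.
The suffix "AC" (2 nodes) is used only by "TCGAC"; the node for "TCG" still has the child "C", so pruning stops there.
Nodes removed: 2

2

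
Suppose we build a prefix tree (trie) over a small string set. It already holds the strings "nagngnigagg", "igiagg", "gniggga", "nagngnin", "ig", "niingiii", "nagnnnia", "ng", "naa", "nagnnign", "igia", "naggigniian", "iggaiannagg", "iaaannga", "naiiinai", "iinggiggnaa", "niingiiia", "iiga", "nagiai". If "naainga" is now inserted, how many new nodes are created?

"naa" is already a path in the trie; the remaining "inga" must be added.
New nodes needed: |"naainga"| − 3 = 7 − 3 = 4.

4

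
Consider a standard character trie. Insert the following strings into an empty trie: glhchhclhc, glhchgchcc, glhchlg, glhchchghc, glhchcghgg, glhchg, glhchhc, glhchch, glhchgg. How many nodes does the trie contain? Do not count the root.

Trace insertions, counting only characters that open a new branch:
  "glhchhclhc" → 10 new (g, l, h, c, h, h, c, l, h, c)
  "glhchgchcc" → prefix "glhch" already present; 5 new (g, c, h, c, c)
  "glhchlg" → prefix "glhch" already present; 2 new (l, g)
  "glhchchghc" → prefix "glhch" already present; 5 new (c, h, g, h, c)
  "glhchcghgg" → prefix "glhchc" already present; 4 new (g, h, g, g)
  "glhchg" → prefix "glhchg" already present; 0 new (none)
  "glhchhc" → prefix "glhchhc" already present; 0 new (none)
  "glhchch" → prefix "glhchch" already present; 0 new (none)
  "glhchgg" → prefix "glhchg" already present; 1 new (g)
Total nodes = 10 + 5 + 2 + 5 + 4 + 0 + 0 + 0 + 1 = 27

27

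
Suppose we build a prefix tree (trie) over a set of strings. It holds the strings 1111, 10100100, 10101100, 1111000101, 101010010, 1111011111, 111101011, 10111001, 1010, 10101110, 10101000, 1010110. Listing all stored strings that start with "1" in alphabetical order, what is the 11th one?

Words with prefix "1", in lexicographic order: "1010", "10100100", "10101000", "101010010", "1010110", "10101100", "10101110", "10111001", "1111", "1111000101", "111101011", "1111011111"
The 11th is 111101011.

111101011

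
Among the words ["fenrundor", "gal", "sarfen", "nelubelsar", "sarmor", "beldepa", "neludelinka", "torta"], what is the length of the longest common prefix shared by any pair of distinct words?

4

Equivalently: take the maximum, over all pairs, of their longest common prefix length.
e.g. "nelubelsar" and "neludelinka" share the prefix "nelu" of length 4; no pair shares a longer one.
Longest shared-prefix length: 4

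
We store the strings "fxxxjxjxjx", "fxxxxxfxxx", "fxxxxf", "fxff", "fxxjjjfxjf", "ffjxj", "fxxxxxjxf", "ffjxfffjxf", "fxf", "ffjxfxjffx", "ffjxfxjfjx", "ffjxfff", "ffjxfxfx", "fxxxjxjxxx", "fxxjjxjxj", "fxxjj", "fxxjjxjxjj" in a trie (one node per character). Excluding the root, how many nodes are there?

55

Count nodes per top-level branch (shared prefixes stored once):
  'f'-branch (ffjxfff, ffjxfffjxf, ffjxfxfx, ffjxfxjffx, ffjxfxjfjx, ffjxj, fxf, fxff, fxxjj, fxxjjjfxjf, fxxjjxjxj, fxxjjxjxjj, fxxxjxjxjx, fxxxjxjxxx, fxxxxf, fxxxxxfxxx, fxxxxxjxf): 55 nodes
Sum: 55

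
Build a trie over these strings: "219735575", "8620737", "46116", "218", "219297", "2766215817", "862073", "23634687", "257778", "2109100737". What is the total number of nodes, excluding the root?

54

Insert word by word; a character creates a node only if that edge doesn't already exist:
  "219735575" → 9 new (2, 1, 9, 7, 3, 5, 5, 7, 5)
  "8620737" → 7 new (8, 6, 2, 0, 7, 3, 7)
  "46116" → 5 new (4, 6, 1, 1, 6)
  "218" → prefix "21" already present; 1 new (8)
  "219297" → prefix "219" already present; 3 new (2, 9, 7)
  "2766215817" → prefix "2" already present; 9 new (7, 6, 6, 2, 1, 5, 8, 1, 7)
  "862073" → prefix "862073" already present; 0 new (none)
  "23634687" → prefix "2" already present; 7 new (3, 6, 3, 4, 6, 8, 7)
  "257778" → prefix "2" already present; 5 new (5, 7, 7, 7, 8)
  "2109100737" → prefix "21" already present; 8 new (0, 9, 1, 0, 0, 7, 3, 7)
Total nodes = 9 + 7 + 5 + 1 + 3 + 9 + 0 + 7 + 5 + 8 = 54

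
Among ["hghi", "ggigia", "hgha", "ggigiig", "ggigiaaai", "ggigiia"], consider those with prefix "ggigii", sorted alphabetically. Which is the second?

DFS of the "ggigii" subtree visits, in order: "ggigiia", "ggigiig"
The 2nd is ggigiig.

ggigiig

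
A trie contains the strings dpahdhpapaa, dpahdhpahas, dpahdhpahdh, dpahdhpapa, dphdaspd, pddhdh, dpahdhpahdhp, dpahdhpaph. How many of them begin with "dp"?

7

Walk to "dp"; the words in its subtree are exactly those with that prefix.
Matches: "dpahdhpahas", "dpahdhpahdh", "dpahdhpahdhp", "dpahdhpapa", "dpahdhpapaa", "dpahdhpaph", "dphdaspd"
Count: 7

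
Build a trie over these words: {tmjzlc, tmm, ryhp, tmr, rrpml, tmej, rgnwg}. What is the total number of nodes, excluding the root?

22

For each word, the new-node count is its length minus the longest prefix already in the trie:
  "tmjzlc" → 6 new (t, m, j, z, l, c)
  "tmm" → prefix "tm" already present; 1 new (m)
  "ryhp" → 4 new (r, y, h, p)
  "tmr" → prefix "tm" already present; 1 new (r)
  "rrpml" → prefix "r" already present; 4 new (r, p, m, l)
  "tmej" → prefix "tm" already present; 2 new (e, j)
  "rgnwg" → prefix "r" already present; 4 new (g, n, w, g)
Total nodes = 6 + 1 + 4 + 1 + 4 + 2 + 4 = 22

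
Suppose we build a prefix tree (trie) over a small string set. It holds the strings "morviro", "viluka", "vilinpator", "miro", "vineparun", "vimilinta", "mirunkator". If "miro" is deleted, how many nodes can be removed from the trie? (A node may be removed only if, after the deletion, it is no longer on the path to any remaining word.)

Walk "miro" from the leaf back toward the root, removing each node that no remaining word uses.
The suffix "o" (1 node) is used only by "miro"; the node for "mir" still has the child "u", so pruning stops there.
Nodes removed: 1

1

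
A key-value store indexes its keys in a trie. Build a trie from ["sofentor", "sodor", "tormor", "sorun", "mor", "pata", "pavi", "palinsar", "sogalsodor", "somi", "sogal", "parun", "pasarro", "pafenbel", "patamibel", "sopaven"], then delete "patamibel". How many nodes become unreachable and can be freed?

After clearing the end-marker at "patamibel", prune upward until reaching a node still needed by another word.
The suffix "mibel" (5 nodes) is used only by "patamibel"; "pata" is itself a stored word, so pruning stops there.
Nodes removed: 5

5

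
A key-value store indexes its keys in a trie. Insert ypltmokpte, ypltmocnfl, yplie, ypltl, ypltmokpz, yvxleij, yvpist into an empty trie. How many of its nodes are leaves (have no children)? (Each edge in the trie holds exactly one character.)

Leaves are exactly the stored words that no other stored word extends.
Those words: "yplie", "ypltl", "ypltmocnfl", "ypltmokpte", "ypltmokpz", "yvpist", "yvxleij"
Leaf count: 7

7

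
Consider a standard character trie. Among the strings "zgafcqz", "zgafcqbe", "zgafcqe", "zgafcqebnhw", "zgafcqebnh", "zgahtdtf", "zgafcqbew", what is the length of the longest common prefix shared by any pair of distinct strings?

The deepest shared node is where two words last agree before diverging.
"zgafcqebnh" and "zgafcqebnhw" agree on "zgafcqebnh" (10 characters) before diverging; nothing deeper is shared.
Longest shared-prefix length: 10

10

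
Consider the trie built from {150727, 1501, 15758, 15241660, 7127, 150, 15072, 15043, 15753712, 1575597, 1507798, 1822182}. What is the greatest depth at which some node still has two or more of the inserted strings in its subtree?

The deepest shared node is where two words last agree before diverging.
e.g. "15072" and "150727" share the prefix "15072" of length 5; no pair shares a longer one.
Longest shared-prefix length: 5

5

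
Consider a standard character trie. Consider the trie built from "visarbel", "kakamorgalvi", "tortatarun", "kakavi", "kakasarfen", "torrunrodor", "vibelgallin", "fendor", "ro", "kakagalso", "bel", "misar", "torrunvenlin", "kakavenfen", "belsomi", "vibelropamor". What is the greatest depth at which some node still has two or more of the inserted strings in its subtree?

The deepest shared node is where two words last agree before diverging.
"torrunrodor" and "torrunvenlin" agree on "torrun" (6 characters) before diverging; nothing deeper is shared.
Longest shared-prefix length: 6

6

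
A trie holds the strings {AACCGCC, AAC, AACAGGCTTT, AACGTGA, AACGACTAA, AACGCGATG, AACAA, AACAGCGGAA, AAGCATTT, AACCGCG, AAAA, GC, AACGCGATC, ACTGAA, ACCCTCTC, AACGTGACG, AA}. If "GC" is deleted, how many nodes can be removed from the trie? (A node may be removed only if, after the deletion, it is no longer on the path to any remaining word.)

2

After clearing the end-marker at "GC", prune upward until reaching a node still needed by another word.
No other word shares any prefix with "GC", so all 2 of its nodes go.
Nodes removed: 2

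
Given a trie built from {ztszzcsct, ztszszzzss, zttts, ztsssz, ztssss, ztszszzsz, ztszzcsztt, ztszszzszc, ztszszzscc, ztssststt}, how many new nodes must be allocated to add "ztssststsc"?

The longest prefix of "ztssststsc" already in the trie is "ztssstst" (length 8).
New nodes needed: |"ztssststsc"| − 8 = 10 − 8 = 2.

2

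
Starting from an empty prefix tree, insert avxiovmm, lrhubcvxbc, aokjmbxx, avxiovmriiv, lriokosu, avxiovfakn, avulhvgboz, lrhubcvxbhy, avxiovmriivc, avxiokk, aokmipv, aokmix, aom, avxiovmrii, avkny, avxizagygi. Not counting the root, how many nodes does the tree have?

Count nodes per top-level branch (shared prefixes stored once):
  'a'-branch (aokjmbxx, aokmipv, aokmix, aom, avkny, avulhvgboz, avxiokk, avxiovfakn, avxiovmm, avxiovmrii, avxiovmriiv, avxiovmriivc, avxizagygi): 49 nodes
  'l'-branch (lrhubcvxbc, lrhubcvxbhy, lriokosu): 18 nodes
Sum: 67

67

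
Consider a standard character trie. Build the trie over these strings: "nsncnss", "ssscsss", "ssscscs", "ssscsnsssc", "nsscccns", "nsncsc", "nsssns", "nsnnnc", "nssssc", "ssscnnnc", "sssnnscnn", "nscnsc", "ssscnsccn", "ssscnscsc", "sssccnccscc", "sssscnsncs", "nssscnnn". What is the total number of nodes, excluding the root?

Insert word by word; a character creates a node only if that edge doesn't already exist:
  "nsncnss" → 7 new (n, s, n, c, n, s, s)
  "ssscsss" → 7 new (s, s, s, c, s, s, s)
  "ssscscs" → prefix "ssscs" already present; 2 new (c, s)
  "ssscsnsssc" → prefix "ssscs" already present; 5 new (n, s, s, s, c)
  "nsscccns" → prefix "ns" already present; 6 new (s, c, c, c, n, s)
  "nsncsc" → prefix "nsnc" already present; 2 new (s, c)
  "nsssns" → prefix "nss" already present; 3 new (s, n, s)
  "nsnnnc" → prefix "nsn" already present; 3 new (n, n, c)
  "nssssc" → prefix "nsss" already present; 2 new (s, c)
  "ssscnnnc" → prefix "sssc" already present; 4 new (n, n, n, c)
  "sssnnscnn" → prefix "sss" already present; 6 new (n, n, s, c, n, n)
  "nscnsc" → prefix "ns" already present; 4 new (c, n, s, c)
  "ssscnsccn" → prefix "ssscn" already present; 4 new (s, c, c, n)
  "ssscnscsc" → prefix "ssscnsc" already present; 2 new (s, c)
  "sssccnccscc" → prefix "sssc" already present; 7 new (c, n, c, c, s, c, c)
  "sssscnsncs" → prefix "sss" already present; 7 new (s, c, n, s, n, c, s)
  "nssscnnn" → prefix "nsss" already present; 4 new (c, n, n, n)
Total nodes = 7 + 7 + 2 + 5 + 6 + 2 + 3 + 3 + 2 + 4 + 6 + 4 + 4 + 2 + 7 + 7 + 4 = 75

75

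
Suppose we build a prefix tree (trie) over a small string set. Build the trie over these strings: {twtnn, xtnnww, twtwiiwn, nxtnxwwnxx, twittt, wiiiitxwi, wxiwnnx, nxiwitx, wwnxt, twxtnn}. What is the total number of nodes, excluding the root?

Insert word by word; a character creates a node only if that edge doesn't already exist:
  "twtnn" → 5 new (t, w, t, n, n)
  "xtnnww" → 6 new (x, t, n, n, w, w)
  "twtwiiwn" → prefix "twt" already present; 5 new (w, i, i, w, n)
  "nxtnxwwnxx" → 10 new (n, x, t, n, x, w, w, n, x, x)
  "twittt" → prefix "tw" already present; 4 new (i, t, t, t)
  "wiiiitxwi" → 9 new (w, i, i, i, i, t, x, w, i)
  "wxiwnnx" → prefix "w" already present; 6 new (x, i, w, n, n, x)
  "nxiwitx" → prefix "nx" already present; 5 new (i, w, i, t, x)
  "wwnxt" → prefix "w" already present; 4 new (w, n, x, t)
  "twxtnn" → prefix "tw" already present; 4 new (x, t, n, n)
Total nodes = 5 + 6 + 5 + 10 + 4 + 9 + 6 + 5 + 4 + 4 = 58

58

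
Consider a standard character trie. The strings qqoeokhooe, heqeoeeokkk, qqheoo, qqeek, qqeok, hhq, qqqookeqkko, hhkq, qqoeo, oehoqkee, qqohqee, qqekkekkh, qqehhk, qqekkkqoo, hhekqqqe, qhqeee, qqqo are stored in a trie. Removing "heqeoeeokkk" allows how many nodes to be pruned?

10

A node on "heqeoeeokkk"'s path can go only if nothing else ends at it or branches off below it.
The suffix "eqeoeeokkk" (10 nodes) is used only by "heqeoeeokkk"; the node for "h" still has the child "h", so pruning stops there.
Nodes removed: 10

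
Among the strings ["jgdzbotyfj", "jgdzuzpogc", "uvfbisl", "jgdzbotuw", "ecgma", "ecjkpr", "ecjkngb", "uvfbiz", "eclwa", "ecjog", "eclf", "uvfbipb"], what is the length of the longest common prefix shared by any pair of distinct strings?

7

Equivalently: take the maximum, over all pairs, of their longest common prefix length.
e.g. "jgdzbotuw" and "jgdzbotyfj" share the prefix "jgdzbot" of length 7; no pair shares a longer one.
Longest shared-prefix length: 7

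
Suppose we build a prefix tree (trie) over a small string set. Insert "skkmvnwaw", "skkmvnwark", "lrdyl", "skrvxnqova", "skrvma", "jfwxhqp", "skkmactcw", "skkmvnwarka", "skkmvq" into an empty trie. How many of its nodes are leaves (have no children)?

Leaves are exactly the stored words that no other stored word extends.
Those words: "jfwxhqp", "lrdyl", "skkmactcw", "skkmvnwarka", "skkmvnwaw", "skkmvq", "skrvma", "skrvxnqova"
Leaf count: 8

8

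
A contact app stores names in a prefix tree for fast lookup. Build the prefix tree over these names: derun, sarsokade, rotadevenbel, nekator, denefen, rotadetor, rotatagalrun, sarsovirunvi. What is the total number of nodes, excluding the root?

For each word, the new-node count is its length minus the longest prefix already in the trie:
  "derun" → 5 new (d, e, r, u, n)
  "sarsokade" → 9 new (s, a, r, s, o, k, a, d, e)
  "rotadevenbel" → 12 new (r, o, t, a, d, e, v, e, n, b, e, l)
  "nekator" → 7 new (n, e, k, a, t, o, r)
  "denefen" → prefix "de" already present; 5 new (n, e, f, e, n)
  "rotadetor" → prefix "rotade" already present; 3 new (t, o, r)
  "rotatagalrun" → prefix "rota" already present; 8 new (t, a, g, a, l, r, u, n)
  "sarsovirunvi" → prefix "sarso" already present; 7 new (v, i, r, u, n, v, i)
Total nodes = 5 + 9 + 12 + 7 + 5 + 3 + 8 + 7 = 56

56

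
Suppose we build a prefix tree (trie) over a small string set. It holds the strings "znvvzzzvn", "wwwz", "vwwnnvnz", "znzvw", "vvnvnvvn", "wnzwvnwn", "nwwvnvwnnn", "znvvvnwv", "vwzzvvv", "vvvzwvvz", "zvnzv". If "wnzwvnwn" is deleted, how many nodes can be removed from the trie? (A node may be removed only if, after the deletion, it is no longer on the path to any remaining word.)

7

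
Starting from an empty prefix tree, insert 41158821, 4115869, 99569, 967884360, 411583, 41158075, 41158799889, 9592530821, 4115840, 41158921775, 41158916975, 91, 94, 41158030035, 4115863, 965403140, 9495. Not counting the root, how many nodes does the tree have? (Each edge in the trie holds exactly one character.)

72

Trace insertions, counting only characters that open a new branch:
  "41158821" → 8 new (4, 1, 1, 5, 8, 8, 2, 1)
  "4115869" → prefix "41158" already present; 2 new (6, 9)
  "99569" → 5 new (9, 9, 5, 6, 9)
  "967884360" → prefix "9" already present; 8 new (6, 7, 8, 8, 4, 3, 6, 0)
  "411583" → prefix "41158" already present; 1 new (3)
  "41158075" → prefix "41158" already present; 3 new (0, 7, 5)
  "41158799889" → prefix "41158" already present; 6 new (7, 9, 9, 8, 8, 9)
  "9592530821" → prefix "9" already present; 9 new (5, 9, 2, 5, 3, 0, 8, 2, 1)
  "4115840" → prefix "41158" already present; 2 new (4, 0)
  "41158921775" → prefix "41158" already present; 6 new (9, 2, 1, 7, 7, 5)
  "41158916975" → prefix "411589" already present; 5 new (1, 6, 9, 7, 5)
  "91" → prefix "9" already present; 1 new (1)
  "94" → prefix "9" already present; 1 new (4)
  "41158030035" → prefix "411580" already present; 5 new (3, 0, 0, 3, 5)
  "4115863" → prefix "411586" already present; 1 new (3)
  "965403140" → prefix "96" already present; 7 new (5, 4, 0, 3, 1, 4, 0)
  "9495" → prefix "94" already present; 2 new (9, 5)
Total nodes = 8 + 2 + 5 + 8 + 1 + 3 + 6 + 9 + 2 + 6 + 5 + 1 + 1 + 5 + 1 + 7 + 2 = 72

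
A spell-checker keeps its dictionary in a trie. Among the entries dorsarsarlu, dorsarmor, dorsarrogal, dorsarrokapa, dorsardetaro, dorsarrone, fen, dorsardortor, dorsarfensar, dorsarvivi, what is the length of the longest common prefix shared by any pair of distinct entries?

8

Equivalently: take the maximum, over all pairs, of their longest common prefix length.
e.g. "dorsarrogal" and "dorsarrokapa" share the prefix "dorsarro" of length 8; no pair shares a longer one.
Longest shared-prefix length: 8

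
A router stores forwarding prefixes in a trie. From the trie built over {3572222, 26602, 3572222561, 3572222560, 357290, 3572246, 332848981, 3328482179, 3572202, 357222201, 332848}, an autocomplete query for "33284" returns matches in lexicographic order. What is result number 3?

332848981

Filter for "33284…" and sort: "332848", "3328482179", "332848981"
The 3rd is 332848981.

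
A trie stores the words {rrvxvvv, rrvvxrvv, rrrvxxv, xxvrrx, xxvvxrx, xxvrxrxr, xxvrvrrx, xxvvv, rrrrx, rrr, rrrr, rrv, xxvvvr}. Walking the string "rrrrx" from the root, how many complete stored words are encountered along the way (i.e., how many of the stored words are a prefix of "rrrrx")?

Check each prefix of "rrrrx" against the stored set — each match is an end-marker on the path.
Prefixes of the query that are stored words: "rrr", "rrrr", "rrrrx"
Count: 3

3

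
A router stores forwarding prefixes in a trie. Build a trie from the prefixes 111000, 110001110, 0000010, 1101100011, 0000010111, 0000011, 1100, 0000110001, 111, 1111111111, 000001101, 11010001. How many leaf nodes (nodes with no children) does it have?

8

A leaf is a node with no children — equivalently, the end of a word that is not a proper prefix of any other stored word.
Those words: "0000010111", "000001101", "0000110001", "110001110", "11010001", "1101100011", "111000", "1111111111"
Leaf count: 8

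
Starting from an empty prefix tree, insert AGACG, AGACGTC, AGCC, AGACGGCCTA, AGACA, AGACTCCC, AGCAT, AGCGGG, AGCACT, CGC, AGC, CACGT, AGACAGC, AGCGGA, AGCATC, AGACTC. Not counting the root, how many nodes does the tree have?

37

Trie structure (* marks end of a word):
(root)
├─ A
│  └─ G
│     ├─ A
│     │  └─ C
│     │     ├─ A *
│     │     │  └─ G
│     │     │     └─ C *
│     │     ├─ G *
│     │     │  ├─ G
│     │     │  │  └─ C
│     │     │  │     └─ C
│     │     │  │        └─ T
│     │     │  │           └─ A *
│     │     │  └─ T
│     │     │     └─ C *
│     │     └─ T
│     │        └─ C *
│     │           └─ C
│     │              └─ C *
│     └─ C *
│        ├─ A
│        │  ├─ C
│        │  │  └─ T *
│        │  └─ T *
│        │     └─ C *
│        ├─ C *
│        └─ G
│           └─ G
│              ├─ A *
│              └─ G *
└─ C
   ├─ A
   │  └─ C
   │     └─ G
   │        └─ T *
   └─ G
      └─ C *
Counting every labelled node above: 37.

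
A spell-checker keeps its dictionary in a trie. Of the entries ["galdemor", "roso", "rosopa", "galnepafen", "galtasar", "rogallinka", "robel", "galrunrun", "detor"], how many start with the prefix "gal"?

Filter for entries beginning with "gal":
Words under "gal": galdemor, galnepafen, galrunrun, galtasar
Count: 4

4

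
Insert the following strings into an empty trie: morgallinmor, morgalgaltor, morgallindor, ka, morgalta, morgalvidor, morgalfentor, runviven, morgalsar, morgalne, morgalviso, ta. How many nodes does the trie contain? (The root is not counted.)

53

Insert word by word; a character creates a node only if that edge doesn't already exist:
  "morgallinmor" → 12 new (m, o, r, g, a, l, l, i, n, m, o, r)
  "morgalgaltor" → prefix "morgal" already present; 6 new (g, a, l, t, o, r)
  "morgallindor" → prefix "morgallin" already present; 3 new (d, o, r)
  "ka" → 2 new (k, a)
  "morgalta" → prefix "morgal" already present; 2 new (t, a)
  "morgalvidor" → prefix "morgal" already present; 5 new (v, i, d, o, r)
  "morgalfentor" → prefix "morgal" already present; 6 new (f, e, n, t, o, r)
  "runviven" → 8 new (r, u, n, v, i, v, e, n)
  "morgalsar" → prefix "morgal" already present; 3 new (s, a, r)
  "morgalne" → prefix "morgal" already present; 2 new (n, e)
  "morgalviso" → prefix "morgalvi" already present; 2 new (s, o)
  "ta" → 2 new (t, a)
Total nodes = 12 + 6 + 3 + 2 + 2 + 5 + 6 + 8 + 3 + 2 + 2 + 2 = 53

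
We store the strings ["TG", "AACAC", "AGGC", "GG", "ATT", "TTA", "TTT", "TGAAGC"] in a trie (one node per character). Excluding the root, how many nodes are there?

21

Trie structure (* marks end of a word):
(root)
├─ A
│  ├─ A
│  │  └─ C
│  │     └─ A
│  │        └─ C *
│  ├─ G
│  │  └─ G
│  │     └─ C *
│  └─ T
│     └─ T *
├─ G
│  └─ G *
└─ T
   ├─ G *
   │  └─ A
   │     └─ A
   │        └─ G
   │           └─ C *
   └─ T
      ├─ A *
      └─ T *
Counting every labelled node above: 21.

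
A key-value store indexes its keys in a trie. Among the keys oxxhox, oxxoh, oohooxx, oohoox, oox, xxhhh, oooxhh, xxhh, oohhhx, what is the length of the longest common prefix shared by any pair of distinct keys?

Equivalently: take the maximum, over all pairs, of their longest common prefix length.
e.g. "oohoox" and "oohooxx" share the prefix "oohoox" of length 6; no pair shares a longer one.
Longest shared-prefix length: 6

6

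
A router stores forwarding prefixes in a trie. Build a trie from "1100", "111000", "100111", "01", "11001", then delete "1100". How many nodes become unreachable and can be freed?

0

A node on "1100"'s path can go only if nothing else ends at it or branches off below it.
Every node on "1100" is still needed (e.g. by "11001"), so nothing is freed.
Nodes removed: 0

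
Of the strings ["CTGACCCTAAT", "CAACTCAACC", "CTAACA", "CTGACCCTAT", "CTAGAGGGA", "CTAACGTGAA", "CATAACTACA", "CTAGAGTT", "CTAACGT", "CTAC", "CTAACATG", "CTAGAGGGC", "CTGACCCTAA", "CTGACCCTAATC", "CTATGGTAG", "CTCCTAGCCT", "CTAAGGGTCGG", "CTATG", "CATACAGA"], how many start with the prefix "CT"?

Traverse to the node for "CT", then collect every word in that subtree.
Words under "CT": CTAACA, CTAACATG, CTAACGT, CTAACGTGAA, CTAAGGGTCGG, CTAC, CTAGAGGGA, CTAGAGGGC, CTAGAGTT, CTATG, CTATGGTAG, CTCCTAGCCT, CTGACCCTAA, CTGACCCTAAT, CTGACCCTAATC, CTGACCCTAT
Count: 16

16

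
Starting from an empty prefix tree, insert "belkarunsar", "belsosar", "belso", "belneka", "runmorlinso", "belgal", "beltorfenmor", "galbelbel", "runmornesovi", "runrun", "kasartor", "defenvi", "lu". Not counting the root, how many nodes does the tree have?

78

For each word, the new-node count is its length minus the longest prefix already in the trie:
  "belkarunsar" → 11 new (b, e, l, k, a, r, u, n, s, a, r)
  "belsosar" → prefix "bel" already present; 5 new (s, o, s, a, r)
  "belso" → prefix "belso" already present; 0 new (none)
  "belneka" → prefix "bel" already present; 4 new (n, e, k, a)
  "runmorlinso" → 11 new (r, u, n, m, o, r, l, i, n, s, o)
  "belgal" → prefix "bel" already present; 3 new (g, a, l)
  "beltorfenmor" → prefix "bel" already present; 9 new (t, o, r, f, e, n, m, o, r)
  "galbelbel" → 9 new (g, a, l, b, e, l, b, e, l)
  "runmornesovi" → prefix "runmor" already present; 6 new (n, e, s, o, v, i)
  "runrun" → prefix "run" already present; 3 new (r, u, n)
  "kasartor" → 8 new (k, a, s, a, r, t, o, r)
  "defenvi" → 7 new (d, e, f, e, n, v, i)
  "lu" → 2 new (l, u)
Total nodes = 11 + 5 + 0 + 4 + 11 + 3 + 9 + 9 + 6 + 3 + 8 + 7 + 2 = 78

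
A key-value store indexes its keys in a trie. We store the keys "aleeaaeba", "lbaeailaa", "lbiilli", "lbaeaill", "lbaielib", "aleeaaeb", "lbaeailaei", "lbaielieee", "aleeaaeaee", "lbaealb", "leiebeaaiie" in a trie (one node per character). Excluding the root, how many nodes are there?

For each word, the new-node count is its length minus the longest prefix already in the trie:
  "aleeaaeba" → 9 new (a, l, e, e, a, a, e, b, a)
  "lbaeailaa" → 9 new (l, b, a, e, a, i, l, a, a)
  "lbiilli" → prefix "lb" already present; 5 new (i, i, l, l, i)
  "lbaeaill" → prefix "lbaeail" already present; 1 new (l)
  "lbaielib" → prefix "lba" already present; 5 new (i, e, l, i, b)
  "aleeaaeb" → prefix "aleeaaeb" already present; 0 new (none)
  "lbaeailaei" → prefix "lbaeaila" already present; 2 new (e, i)
  "lbaielieee" → prefix "lbaieli" already present; 3 new (e, e, e)
  "aleeaaeaee" → prefix "aleeaae" already present; 3 new (a, e, e)
  "lbaealb" → prefix "lbaea" already present; 2 new (l, b)
  "leiebeaaiie" → prefix "l" already present; 10 new (e, i, e, b, e, a, a, i, i, e)
Total nodes = 9 + 9 + 5 + 1 + 5 + 0 + 2 + 3 + 3 + 2 + 10 = 49

49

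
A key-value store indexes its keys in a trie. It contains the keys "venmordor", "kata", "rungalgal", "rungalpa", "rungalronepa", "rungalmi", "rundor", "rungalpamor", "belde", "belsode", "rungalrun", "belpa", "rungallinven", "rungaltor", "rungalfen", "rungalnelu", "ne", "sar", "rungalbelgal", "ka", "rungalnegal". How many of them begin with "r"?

Filter for entries beginning with "r":
Matches: "rundor", "rungalbelgal", "rungalfen", "rungalgal", "rungallinven", "rungalmi", "rungalnegal", "rungalnelu", "rungalpa", "rungalpamor", "rungalronepa", "rungalrun", "rungaltor"
Count: 13

13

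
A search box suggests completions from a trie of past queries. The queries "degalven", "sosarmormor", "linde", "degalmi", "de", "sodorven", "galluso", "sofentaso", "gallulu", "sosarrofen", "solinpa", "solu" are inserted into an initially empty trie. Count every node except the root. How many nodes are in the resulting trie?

Insert word by word; a character creates a node only if that edge doesn't already exist:
  "degalven" → 8 new (d, e, g, a, l, v, e, n)
  "sosarmormor" → 11 new (s, o, s, a, r, m, o, r, m, o, r)
  "linde" → 5 new (l, i, n, d, e)
  "degalmi" → prefix "degal" already present; 2 new (m, i)
  "de" → prefix "de" already present; 0 new (none)
  "sodorven" → prefix "so" already present; 6 new (d, o, r, v, e, n)
  "galluso" → 7 new (g, a, l, l, u, s, o)
  "sofentaso" → prefix "so" already present; 7 new (f, e, n, t, a, s, o)
  "gallulu" → prefix "gallu" already present; 2 new (l, u)
  "sosarrofen" → prefix "sosar" already present; 5 new (r, o, f, e, n)
  "solinpa" → prefix "so" already present; 5 new (l, i, n, p, a)
  "solu" → prefix "sol" already present; 1 new (u)
Total nodes = 8 + 11 + 5 + 2 + 0 + 6 + 7 + 7 + 2 + 5 + 5 + 1 = 59

59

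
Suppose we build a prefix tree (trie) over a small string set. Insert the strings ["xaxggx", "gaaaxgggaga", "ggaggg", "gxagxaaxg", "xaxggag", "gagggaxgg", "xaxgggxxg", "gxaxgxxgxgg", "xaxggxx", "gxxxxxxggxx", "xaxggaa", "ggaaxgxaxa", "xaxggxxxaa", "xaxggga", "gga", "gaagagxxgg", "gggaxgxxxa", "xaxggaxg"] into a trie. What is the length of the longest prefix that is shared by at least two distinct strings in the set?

The deepest shared node is where two words last agree before diverging.
e.g. "xaxggxx" and "xaxggxxxaa" share the prefix "xaxggxx" of length 7; no pair shares a longer one.
Longest shared-prefix length: 7

7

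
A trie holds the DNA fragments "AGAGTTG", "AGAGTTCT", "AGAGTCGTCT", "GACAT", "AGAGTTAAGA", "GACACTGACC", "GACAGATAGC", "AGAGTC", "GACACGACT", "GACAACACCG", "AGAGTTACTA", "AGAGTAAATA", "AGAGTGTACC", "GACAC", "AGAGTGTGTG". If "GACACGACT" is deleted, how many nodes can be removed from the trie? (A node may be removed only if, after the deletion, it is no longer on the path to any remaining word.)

Walk "GACACGACT" from the leaf back toward the root, removing each node that no remaining word uses.
The suffix "GACT" (4 nodes) is used only by "GACACGACT"; the node for "GACAC" still has the child "T", so pruning stops there.
Nodes removed: 4

4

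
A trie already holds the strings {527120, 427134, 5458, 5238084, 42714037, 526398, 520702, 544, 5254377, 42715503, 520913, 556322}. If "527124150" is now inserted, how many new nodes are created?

The longest prefix of "527124150" already in the trie is "52712" (length 5).
Each of the 4 remaining characters creates one node.

4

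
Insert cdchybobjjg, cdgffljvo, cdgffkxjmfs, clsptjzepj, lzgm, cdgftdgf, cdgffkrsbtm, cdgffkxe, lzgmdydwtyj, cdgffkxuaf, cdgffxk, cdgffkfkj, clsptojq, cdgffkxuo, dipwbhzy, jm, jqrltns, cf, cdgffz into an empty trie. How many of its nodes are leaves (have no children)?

18

Leaves are exactly the stored words that no other stored word extends.
Those words: "cdchybobjjg", "cdgffkfkj", "cdgffkrsbtm", "cdgffkxe", "cdgffkxjmfs", "cdgffkxuaf", "cdgffkxuo", "cdgffljvo", "cdgffxk", "cdgffz", "cdgftdgf", "cf", "clsptjzepj", "clsptojq", "dipwbhzy", "jm", "jqrltns", "lzgmdydwtyj"
Leaf count: 18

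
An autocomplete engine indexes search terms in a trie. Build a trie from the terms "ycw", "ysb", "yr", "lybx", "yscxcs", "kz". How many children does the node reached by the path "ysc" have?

1

The children of the "ysc" node are the distinct next characters among strings starting with "ysc".
Distinct next characters after "ysc": x.
That node has 1 child edge.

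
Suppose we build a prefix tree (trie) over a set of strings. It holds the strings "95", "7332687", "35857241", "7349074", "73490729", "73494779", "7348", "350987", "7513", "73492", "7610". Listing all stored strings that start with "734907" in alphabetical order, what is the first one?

73490729

Filter for "734907…" and sort: "73490729", "7349074"
The 1st is 73490729.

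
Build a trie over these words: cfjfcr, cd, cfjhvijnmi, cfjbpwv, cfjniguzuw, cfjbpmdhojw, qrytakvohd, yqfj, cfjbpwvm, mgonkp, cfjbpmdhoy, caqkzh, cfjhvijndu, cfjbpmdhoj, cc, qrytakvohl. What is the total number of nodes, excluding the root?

62

For each word, the new-node count is its length minus the longest prefix already in the trie:
  "cfjfcr" → 6 new (c, f, j, f, c, r)
  "cd" → prefix "c" already present; 1 new (d)
  "cfjhvijnmi" → prefix "cfj" already present; 7 new (h, v, i, j, n, m, i)
  "cfjbpwv" → prefix "cfj" already present; 4 new (b, p, w, v)
  "cfjniguzuw" → prefix "cfj" already present; 7 new (n, i, g, u, z, u, w)
  "cfjbpmdhojw" → prefix "cfjbp" already present; 6 new (m, d, h, o, j, w)
  "qrytakvohd" → 10 new (q, r, y, t, a, k, v, o, h, d)
  "yqfj" → 4 new (y, q, f, j)
  "cfjbpwvm" → prefix "cfjbpwv" already present; 1 new (m)
  "mgonkp" → 6 new (m, g, o, n, k, p)
  "cfjbpmdhoy" → prefix "cfjbpmdho" already present; 1 new (y)
  "caqkzh" → prefix "c" already present; 5 new (a, q, k, z, h)
  "cfjhvijndu" → prefix "cfjhvijn" already present; 2 new (d, u)
  "cfjbpmdhoj" → prefix "cfjbpmdhoj" already present; 0 new (none)
  "cc" → prefix "c" already present; 1 new (c)
  "qrytakvohl" → prefix "qrytakvoh" already present; 1 new (l)
Total nodes = 6 + 1 + 7 + 4 + 7 + 6 + 10 + 4 + 1 + 6 + 1 + 5 + 2 + 0 + 1 + 1 = 62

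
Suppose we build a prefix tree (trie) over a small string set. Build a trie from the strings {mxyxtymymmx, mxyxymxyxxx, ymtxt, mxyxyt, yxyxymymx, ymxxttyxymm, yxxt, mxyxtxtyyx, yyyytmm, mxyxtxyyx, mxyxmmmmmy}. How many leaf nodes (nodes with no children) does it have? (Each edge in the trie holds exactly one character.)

11

A leaf is a node with no children — equivalently, the end of a word that is not a proper prefix of any other stored word.
Those words: "mxyxmmmmmy", "mxyxtxtyyx", "mxyxtxyyx", "mxyxtymymmx", "mxyxymxyxxx", "mxyxyt", "ymtxt", "ymxxttyxymm", "yxxt", "yxyxymymx", "yyyytmm"
Leaf count: 11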